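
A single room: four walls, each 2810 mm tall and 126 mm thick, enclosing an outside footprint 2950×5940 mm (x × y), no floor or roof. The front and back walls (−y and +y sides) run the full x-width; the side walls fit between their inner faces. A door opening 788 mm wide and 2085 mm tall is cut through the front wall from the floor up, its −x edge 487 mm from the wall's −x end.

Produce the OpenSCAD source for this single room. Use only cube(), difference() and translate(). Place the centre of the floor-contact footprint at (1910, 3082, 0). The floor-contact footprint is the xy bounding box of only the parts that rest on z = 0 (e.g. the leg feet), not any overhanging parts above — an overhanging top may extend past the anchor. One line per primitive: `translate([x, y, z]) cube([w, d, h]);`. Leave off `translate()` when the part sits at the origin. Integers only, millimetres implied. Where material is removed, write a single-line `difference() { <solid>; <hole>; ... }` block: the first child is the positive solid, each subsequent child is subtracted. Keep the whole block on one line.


difference() { translate([435, 112, 0]) cube([2950, 126, 2810]); translate([922, 112, 0]) cube([788, 126, 2085]); }
translate([435, 5926, 0]) cube([2950, 126, 2810]);
translate([435, 238, 0]) cube([126, 5688, 2810]);
translate([3259, 238, 0]) cube([126, 5688, 2810]);


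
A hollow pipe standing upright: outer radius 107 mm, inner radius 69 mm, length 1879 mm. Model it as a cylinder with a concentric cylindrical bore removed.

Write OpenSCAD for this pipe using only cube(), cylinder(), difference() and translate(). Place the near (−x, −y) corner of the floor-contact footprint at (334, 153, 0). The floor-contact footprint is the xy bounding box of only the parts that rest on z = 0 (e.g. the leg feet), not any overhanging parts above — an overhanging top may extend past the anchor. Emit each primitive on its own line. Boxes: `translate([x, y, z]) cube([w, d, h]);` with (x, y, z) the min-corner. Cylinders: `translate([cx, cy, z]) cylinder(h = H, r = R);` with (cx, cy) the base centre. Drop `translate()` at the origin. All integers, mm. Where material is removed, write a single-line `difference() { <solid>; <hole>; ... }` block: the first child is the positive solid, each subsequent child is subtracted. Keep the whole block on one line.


difference() { translate([441, 260, 0]) cylinder(h = 1879, r = 107); translate([441, 260, 0]) cylinder(h = 1879, r = 69); }


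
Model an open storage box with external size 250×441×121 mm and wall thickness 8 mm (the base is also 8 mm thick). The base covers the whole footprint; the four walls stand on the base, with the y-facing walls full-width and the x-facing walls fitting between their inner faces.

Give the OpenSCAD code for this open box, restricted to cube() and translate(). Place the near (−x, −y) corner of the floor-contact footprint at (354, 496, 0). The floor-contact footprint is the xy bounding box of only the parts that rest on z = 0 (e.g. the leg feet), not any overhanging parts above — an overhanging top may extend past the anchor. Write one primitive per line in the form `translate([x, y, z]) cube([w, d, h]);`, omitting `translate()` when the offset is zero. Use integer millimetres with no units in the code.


translate([354, 496, 0]) cube([250, 441, 8]);
translate([354, 496, 8]) cube([250, 8, 113]);
translate([354, 929, 8]) cube([250, 8, 113]);
translate([354, 504, 8]) cube([8, 425, 113]);
translate([596, 504, 8]) cube([8, 425, 113]);


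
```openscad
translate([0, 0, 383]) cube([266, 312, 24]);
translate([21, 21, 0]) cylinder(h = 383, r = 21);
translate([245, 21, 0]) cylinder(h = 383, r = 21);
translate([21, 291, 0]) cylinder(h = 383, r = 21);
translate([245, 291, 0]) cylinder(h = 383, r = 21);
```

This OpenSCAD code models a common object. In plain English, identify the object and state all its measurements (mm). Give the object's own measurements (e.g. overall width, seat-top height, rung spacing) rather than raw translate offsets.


A four-legged stool. The seat is a 266×312×24 mm slab whose top surface is at z = 407 mm; four round legs, each 42 mm in diameter, run from the floor (z = 0) to the underside of the seat, each leg's axis is inset half a diameter from the nearest pair of seat edges (so the leg's bounding box is flush with the corner).


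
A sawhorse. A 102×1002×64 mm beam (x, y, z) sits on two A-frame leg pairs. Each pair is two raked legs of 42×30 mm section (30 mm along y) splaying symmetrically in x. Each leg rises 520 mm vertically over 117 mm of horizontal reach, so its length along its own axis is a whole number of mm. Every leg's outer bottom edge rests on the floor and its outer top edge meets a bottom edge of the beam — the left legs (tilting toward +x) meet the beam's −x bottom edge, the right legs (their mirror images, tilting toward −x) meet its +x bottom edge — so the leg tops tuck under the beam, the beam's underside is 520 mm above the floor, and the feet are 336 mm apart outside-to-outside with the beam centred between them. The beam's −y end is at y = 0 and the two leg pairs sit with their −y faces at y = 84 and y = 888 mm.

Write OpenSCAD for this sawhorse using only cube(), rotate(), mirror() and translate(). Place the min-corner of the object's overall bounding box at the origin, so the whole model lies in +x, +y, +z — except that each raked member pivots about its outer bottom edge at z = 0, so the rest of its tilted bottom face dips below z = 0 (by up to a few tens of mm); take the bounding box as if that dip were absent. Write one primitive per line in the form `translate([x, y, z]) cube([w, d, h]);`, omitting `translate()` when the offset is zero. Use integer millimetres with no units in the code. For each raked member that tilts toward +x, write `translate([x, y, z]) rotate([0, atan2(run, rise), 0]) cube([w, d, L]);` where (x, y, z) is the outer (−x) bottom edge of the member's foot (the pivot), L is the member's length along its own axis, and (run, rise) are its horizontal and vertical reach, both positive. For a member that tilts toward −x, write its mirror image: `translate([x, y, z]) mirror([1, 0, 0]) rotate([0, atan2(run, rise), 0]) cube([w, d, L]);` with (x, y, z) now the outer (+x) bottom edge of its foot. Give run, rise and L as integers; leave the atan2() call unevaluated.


// leg length = √(117² + 520²) = 533
// right-leg outer foot x = 2·117 + 102 = 336
// beam min-corner = (117, 0, 520)
translate([117, 0, 520]) cube([102, 1002, 64]);
translate([0, 84, 0]) rotate([0, atan2(117, 520), 0]) cube([42, 30, 533]);
translate([336, 84, 0]) mirror([1, 0, 0]) rotate([0, atan2(117, 520), 0]) cube([42, 30, 533]);
translate([0, 888, 0]) rotate([0, atan2(117, 520), 0]) cube([42, 30, 533]);
translate([336, 888, 0]) mirror([1, 0, 0]) rotate([0, atan2(117, 520), 0]) cube([42, 30, 533]);


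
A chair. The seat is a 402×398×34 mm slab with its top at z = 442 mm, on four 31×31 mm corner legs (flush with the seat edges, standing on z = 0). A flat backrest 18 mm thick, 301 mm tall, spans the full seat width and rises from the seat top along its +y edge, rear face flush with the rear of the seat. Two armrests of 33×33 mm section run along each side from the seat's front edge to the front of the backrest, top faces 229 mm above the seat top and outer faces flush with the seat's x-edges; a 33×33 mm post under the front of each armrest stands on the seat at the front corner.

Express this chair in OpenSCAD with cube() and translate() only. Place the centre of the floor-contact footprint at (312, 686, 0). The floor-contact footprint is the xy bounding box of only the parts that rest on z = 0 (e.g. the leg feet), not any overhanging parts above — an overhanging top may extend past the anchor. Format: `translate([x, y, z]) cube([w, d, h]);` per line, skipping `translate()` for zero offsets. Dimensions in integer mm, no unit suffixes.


translate([111, 487, 408]) cube([402, 398, 34]);
translate([111, 487, 0]) cube([31, 31, 408]);
translate([482, 487, 0]) cube([31, 31, 408]);
translate([111, 854, 0]) cube([31, 31, 408]);
translate([482, 854, 0]) cube([31, 31, 408]);
translate([111, 867, 442]) cube([402, 18, 301]);
translate([111, 487, 638]) cube([33, 380, 33]);
translate([480, 487, 638]) cube([33, 380, 33]);
translate([111, 487, 442]) cube([33, 33, 196]);
translate([480, 487, 442]) cube([33, 33, 196]);


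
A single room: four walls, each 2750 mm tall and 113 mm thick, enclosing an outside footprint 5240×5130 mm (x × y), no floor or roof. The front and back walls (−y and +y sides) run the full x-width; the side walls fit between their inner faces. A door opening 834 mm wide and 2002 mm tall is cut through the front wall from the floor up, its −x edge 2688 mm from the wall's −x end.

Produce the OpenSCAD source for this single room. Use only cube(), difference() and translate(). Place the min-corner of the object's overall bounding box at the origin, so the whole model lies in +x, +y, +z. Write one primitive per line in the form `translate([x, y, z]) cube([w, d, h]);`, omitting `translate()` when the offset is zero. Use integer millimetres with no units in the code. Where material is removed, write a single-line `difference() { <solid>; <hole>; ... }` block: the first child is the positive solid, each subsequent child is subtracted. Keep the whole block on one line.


difference() { cube([5240, 113, 2750]); translate([2688, 0, 0]) cube([834, 113, 2002]); }
translate([0, 5017, 0]) cube([5240, 113, 2750]);
translate([0, 113, 0]) cube([113, 4904, 2750]);
translate([5127, 113, 0]) cube([113, 4904, 2750]);


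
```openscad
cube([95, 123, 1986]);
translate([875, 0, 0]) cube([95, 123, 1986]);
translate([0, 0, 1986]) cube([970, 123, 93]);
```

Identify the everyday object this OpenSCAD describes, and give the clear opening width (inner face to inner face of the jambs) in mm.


A door frame. The clear opening width is 780 mm.

Two 1986 mm tall posts with a header on top — a door frame. The left jamb is 95 mm wide at x = 0; the right jamb starts at x = 875. The clear opening is 875 − 95 = 780 mm.


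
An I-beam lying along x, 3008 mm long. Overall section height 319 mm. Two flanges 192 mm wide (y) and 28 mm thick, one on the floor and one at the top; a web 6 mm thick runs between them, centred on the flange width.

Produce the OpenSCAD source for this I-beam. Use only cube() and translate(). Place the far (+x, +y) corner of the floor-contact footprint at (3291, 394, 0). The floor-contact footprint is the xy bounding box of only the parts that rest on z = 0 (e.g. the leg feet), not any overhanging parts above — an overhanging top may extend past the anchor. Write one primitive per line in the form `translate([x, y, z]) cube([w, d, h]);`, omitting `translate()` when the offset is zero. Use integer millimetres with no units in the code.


translate([283, 202, 0]) cube([3008, 192, 28]);
translate([283, 295, 28]) cube([3008, 6, 263]);
translate([283, 202, 291]) cube([3008, 192, 28]);


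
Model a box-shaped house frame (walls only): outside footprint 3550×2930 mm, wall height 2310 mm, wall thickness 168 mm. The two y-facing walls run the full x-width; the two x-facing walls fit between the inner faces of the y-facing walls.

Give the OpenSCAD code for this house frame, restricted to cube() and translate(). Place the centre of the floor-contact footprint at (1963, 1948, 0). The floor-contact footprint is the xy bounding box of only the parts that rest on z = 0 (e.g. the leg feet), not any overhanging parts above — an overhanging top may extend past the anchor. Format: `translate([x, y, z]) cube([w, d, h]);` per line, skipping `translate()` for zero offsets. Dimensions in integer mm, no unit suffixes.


translate([188, 483, 0]) cube([3550, 168, 2310]);
translate([188, 3245, 0]) cube([3550, 168, 2310]);
translate([188, 651, 0]) cube([168, 2594, 2310]);
translate([3570, 651, 0]) cube([168, 2594, 2310]);


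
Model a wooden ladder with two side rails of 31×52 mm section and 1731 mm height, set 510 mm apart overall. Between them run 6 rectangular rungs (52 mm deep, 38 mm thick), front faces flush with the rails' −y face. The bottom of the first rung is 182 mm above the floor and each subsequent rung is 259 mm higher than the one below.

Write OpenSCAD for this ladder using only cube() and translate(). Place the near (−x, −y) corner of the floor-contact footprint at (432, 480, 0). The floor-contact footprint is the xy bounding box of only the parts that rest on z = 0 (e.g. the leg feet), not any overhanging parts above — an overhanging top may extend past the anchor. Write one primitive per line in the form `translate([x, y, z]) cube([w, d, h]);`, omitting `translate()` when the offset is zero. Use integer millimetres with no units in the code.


translate([432, 480, 0]) cube([31, 52, 1731]);
translate([911, 480, 0]) cube([31, 52, 1731]);
translate([463, 480, 182]) cube([448, 52, 38]);
translate([463, 480, 441]) cube([448, 52, 38]);
translate([463, 480, 700]) cube([448, 52, 38]);
translate([463, 480, 959]) cube([448, 52, 38]);
translate([463, 480, 1218]) cube([448, 52, 38]);
translate([463, 480, 1477]) cube([448, 52, 38]);


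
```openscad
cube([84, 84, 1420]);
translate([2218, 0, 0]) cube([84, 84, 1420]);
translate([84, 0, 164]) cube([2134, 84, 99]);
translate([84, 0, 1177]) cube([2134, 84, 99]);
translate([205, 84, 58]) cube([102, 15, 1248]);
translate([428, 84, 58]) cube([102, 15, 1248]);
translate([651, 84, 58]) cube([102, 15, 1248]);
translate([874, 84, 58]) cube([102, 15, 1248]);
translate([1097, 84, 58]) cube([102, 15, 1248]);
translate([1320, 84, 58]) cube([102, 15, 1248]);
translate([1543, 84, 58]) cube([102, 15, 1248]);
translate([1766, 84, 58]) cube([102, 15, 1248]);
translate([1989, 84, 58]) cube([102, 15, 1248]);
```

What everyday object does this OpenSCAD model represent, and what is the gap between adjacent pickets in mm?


A fence section. The picket gap is 121 mm.

Two posts, two rails, 9 pickets — a fence section. Span 2134 mm holds 9 pickets of 102 mm with 10 equal gaps: ⌊(2134 − 9·102) / 10⌋ = 121 mm.


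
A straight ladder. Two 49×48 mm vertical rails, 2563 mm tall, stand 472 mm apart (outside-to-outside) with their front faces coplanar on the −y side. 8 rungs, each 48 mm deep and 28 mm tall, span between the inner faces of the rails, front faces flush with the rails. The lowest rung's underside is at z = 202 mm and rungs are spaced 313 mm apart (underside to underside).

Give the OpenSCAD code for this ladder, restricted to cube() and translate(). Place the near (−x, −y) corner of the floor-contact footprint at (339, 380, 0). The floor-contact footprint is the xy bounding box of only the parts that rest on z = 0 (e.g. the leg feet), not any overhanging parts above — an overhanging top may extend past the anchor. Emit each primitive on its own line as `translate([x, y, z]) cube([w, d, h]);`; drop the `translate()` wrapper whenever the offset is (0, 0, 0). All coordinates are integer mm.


translate([339, 380, 0]) cube([49, 48, 2563]);
translate([762, 380, 0]) cube([49, 48, 2563]);
translate([388, 380, 202]) cube([374, 48, 28]);
translate([388, 380, 515]) cube([374, 48, 28]);
translate([388, 380, 828]) cube([374, 48, 28]);
translate([388, 380, 1141]) cube([374, 48, 28]);
translate([388, 380, 1454]) cube([374, 48, 28]);
translate([388, 380, 1767]) cube([374, 48, 28]);
translate([388, 380, 2080]) cube([374, 48, 28]);
translate([388, 380, 2393]) cube([374, 48, 28]);


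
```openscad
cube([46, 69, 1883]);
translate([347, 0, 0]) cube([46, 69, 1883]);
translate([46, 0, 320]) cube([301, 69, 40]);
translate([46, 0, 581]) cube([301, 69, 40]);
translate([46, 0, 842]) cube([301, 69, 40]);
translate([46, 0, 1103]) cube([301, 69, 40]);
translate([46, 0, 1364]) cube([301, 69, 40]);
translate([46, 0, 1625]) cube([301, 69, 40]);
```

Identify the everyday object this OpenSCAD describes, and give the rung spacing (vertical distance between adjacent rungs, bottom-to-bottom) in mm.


A ladder. The rung spacing is 261 mm.

Two tall 46×69 posts with 6 short bars between them — a ladder. Adjacent rungs sit at z = 320 and z = 581, so the spacing is 581 − 320 = 261 mm.


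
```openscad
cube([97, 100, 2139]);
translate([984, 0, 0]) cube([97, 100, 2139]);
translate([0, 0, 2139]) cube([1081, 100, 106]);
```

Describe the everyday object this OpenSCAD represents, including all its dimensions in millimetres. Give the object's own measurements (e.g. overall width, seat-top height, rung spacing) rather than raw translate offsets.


A door frame. The clear opening is 887 mm wide and 2139 mm high. Two 97 mm wide jambs, 100 mm deep, stand either side of the opening from the floor to the top of the opening. A 106 mm thick head sits across the top of both jambs, spanning the full outside width of the frame.


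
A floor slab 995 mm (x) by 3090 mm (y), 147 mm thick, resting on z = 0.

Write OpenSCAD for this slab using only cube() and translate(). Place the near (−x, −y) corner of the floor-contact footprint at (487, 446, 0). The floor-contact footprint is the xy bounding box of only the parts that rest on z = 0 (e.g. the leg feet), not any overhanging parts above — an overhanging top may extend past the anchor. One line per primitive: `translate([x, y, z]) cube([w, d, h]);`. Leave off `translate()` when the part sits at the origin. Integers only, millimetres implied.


translate([487, 446, 0]) cube([995, 3090, 147]);


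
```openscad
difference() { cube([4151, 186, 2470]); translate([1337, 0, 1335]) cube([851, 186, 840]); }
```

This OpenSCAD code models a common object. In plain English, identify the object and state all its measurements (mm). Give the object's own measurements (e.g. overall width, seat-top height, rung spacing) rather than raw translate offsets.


A wall 4151 mm long (x), 186 mm thick (y), 2470 mm tall, with a rectangular window opening cut through it. The opening is 851 mm wide and 840 mm tall; its sill is at z = 1335 mm and its near (−x) edge is 1337 mm from the wall's −x end. The opening passes through the full wall thickness.


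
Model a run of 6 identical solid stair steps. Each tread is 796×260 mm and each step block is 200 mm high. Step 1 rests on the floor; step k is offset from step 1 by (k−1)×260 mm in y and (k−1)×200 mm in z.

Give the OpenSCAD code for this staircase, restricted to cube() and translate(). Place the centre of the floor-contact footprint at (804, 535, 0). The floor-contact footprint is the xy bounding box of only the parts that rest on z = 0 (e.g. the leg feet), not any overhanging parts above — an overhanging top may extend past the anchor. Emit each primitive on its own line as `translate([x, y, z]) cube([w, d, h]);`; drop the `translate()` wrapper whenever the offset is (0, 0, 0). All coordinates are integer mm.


translate([406, 405, 0]) cube([796, 260, 200]);
translate([406, 665, 200]) cube([796, 260, 200]);
translate([406, 925, 400]) cube([796, 260, 200]);
translate([406, 1185, 600]) cube([796, 260, 200]);
translate([406, 1445, 800]) cube([796, 260, 200]);
translate([406, 1705, 1000]) cube([796, 260, 200]);


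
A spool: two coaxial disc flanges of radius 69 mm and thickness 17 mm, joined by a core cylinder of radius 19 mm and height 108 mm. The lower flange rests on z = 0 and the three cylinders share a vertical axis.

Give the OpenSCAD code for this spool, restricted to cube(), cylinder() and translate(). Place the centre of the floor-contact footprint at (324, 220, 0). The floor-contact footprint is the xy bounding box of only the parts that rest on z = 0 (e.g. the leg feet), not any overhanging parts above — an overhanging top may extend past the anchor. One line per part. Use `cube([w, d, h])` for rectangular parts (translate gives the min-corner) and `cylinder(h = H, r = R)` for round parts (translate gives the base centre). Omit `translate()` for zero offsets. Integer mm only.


translate([324, 220, 0]) cylinder(h = 17, r = 69);
translate([324, 220, 17]) cylinder(h = 108, r = 19);
translate([324, 220, 125]) cylinder(h = 17, r = 69);


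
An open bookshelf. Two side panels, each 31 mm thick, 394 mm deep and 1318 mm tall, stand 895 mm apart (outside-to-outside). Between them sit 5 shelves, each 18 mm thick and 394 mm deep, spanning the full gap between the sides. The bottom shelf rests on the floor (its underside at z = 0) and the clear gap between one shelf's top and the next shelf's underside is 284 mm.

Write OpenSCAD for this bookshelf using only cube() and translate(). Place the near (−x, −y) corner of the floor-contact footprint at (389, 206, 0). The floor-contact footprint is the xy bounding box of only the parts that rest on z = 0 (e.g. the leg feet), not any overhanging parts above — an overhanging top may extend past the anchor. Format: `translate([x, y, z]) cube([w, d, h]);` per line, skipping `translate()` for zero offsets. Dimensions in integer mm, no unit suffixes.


translate([389, 206, 0]) cube([31, 394, 1318]);
translate([1253, 206, 0]) cube([31, 394, 1318]);
translate([420, 206, 0]) cube([833, 394, 18]);
translate([420, 206, 302]) cube([833, 394, 18]);
translate([420, 206, 604]) cube([833, 394, 18]);
translate([420, 206, 906]) cube([833, 394, 18]);
translate([420, 206, 1208]) cube([833, 394, 18]);


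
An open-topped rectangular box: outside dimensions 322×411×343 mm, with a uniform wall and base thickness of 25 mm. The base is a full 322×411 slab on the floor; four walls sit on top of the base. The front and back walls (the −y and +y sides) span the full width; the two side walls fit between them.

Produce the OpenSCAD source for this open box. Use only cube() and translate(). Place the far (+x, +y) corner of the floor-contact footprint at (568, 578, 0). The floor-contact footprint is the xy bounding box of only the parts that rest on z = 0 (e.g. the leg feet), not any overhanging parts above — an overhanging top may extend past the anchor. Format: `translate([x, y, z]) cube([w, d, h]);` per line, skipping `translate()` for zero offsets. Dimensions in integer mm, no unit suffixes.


translate([246, 167, 0]) cube([322, 411, 25]);
translate([246, 167, 25]) cube([322, 25, 318]);
translate([246, 553, 25]) cube([322, 25, 318]);
translate([246, 192, 25]) cube([25, 361, 318]);
translate([543, 192, 25]) cube([25, 361, 318]);


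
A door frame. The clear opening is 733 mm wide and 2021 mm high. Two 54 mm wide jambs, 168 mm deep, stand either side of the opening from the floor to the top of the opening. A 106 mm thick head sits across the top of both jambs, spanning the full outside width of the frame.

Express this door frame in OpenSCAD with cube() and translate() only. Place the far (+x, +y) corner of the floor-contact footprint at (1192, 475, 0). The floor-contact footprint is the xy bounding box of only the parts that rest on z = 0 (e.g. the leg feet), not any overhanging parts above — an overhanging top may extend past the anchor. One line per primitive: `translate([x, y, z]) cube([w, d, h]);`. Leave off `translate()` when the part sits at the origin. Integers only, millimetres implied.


translate([351, 307, 0]) cube([54, 168, 2021]);
translate([1138, 307, 0]) cube([54, 168, 2021]);
translate([351, 307, 2021]) cube([841, 168, 106]);


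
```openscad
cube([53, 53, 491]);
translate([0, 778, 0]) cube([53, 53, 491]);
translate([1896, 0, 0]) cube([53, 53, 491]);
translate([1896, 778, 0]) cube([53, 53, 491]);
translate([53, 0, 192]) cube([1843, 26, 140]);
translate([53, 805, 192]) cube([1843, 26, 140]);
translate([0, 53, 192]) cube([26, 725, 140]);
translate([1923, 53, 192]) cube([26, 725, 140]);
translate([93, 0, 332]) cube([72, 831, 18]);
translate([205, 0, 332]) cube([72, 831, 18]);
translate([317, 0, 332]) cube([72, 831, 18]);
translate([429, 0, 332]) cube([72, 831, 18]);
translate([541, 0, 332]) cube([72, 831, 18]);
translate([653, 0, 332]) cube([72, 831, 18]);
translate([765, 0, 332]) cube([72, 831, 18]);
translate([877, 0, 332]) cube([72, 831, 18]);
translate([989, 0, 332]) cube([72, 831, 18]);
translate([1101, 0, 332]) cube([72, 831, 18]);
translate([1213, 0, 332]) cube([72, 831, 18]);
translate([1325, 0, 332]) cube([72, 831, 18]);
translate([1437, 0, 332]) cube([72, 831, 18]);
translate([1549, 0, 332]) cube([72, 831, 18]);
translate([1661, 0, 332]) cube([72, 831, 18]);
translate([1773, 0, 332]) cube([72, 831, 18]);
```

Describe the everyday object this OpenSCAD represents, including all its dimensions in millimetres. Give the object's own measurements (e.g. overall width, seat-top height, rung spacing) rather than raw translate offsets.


A bed frame 1949 mm long (x) by 831 mm wide (y). Four 53×53 mm corner posts, 491 mm tall, at the corners of the footprint. Four rails of 26 mm thickness and 140 mm height run between adjacent posts with their undersides at z = 192 mm, their outer faces flush with the outside of the frame (the two x-running rails run between the posts' inner faces; the two y-running rails run between the posts' inner faces). 16 slats, each 72 mm wide (x) and 18 mm thick, lie across the top of the two x-running rails, running the full 831 mm width of the frame in y; along x they sit between the end posts with a 40 mm gap after the −x posts and between neighbouring slats, leaving 51 mm before the +x posts.


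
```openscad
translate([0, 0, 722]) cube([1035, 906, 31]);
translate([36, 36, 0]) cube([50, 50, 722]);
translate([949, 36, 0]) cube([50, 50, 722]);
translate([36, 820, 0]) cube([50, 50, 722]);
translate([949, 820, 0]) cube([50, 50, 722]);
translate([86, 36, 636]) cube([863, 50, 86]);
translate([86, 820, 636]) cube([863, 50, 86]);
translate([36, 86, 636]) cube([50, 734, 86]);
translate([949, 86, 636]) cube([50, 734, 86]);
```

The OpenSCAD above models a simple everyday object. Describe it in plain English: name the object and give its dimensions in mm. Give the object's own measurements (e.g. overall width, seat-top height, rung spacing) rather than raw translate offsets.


A rectangular dining table. The top is 1035×906×31 mm with its upper surface at z = 753 mm. It stands on four 50×50 mm square legs, each inset 36 mm from the nearest pair of top edges, running from the floor to the underside of the top. Four apron rails, 50 mm thick and 86 mm tall, run between adjacent legs with their top edges flush with the underside of the top and their outer faces flush with the legs' outer faces.


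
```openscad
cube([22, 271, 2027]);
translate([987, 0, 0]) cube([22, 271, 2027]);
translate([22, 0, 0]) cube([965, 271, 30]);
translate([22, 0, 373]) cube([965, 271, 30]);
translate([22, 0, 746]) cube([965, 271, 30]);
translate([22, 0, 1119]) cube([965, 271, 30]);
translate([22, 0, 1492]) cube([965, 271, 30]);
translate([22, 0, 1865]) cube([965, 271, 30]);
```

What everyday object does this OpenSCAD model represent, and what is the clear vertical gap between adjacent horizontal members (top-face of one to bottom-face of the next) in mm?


A bookshelf. The clear shelf gap is 343 mm.

Two tall side panels with 6 horizontal boards between them — a bookshelf. The first two shelf undersides are at z = 0 and z = 373; with shelf thickness 30, the clear gap is 373 − 0 − 30 = 343 mm.


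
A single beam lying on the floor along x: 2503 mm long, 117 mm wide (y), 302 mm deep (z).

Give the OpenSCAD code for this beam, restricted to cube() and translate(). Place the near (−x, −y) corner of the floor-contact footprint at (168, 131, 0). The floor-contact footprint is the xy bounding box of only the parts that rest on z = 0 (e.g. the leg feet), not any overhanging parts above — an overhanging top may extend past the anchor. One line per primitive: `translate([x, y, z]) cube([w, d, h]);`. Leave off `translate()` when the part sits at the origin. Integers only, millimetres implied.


translate([168, 131, 0]) cube([2503, 117, 302]);


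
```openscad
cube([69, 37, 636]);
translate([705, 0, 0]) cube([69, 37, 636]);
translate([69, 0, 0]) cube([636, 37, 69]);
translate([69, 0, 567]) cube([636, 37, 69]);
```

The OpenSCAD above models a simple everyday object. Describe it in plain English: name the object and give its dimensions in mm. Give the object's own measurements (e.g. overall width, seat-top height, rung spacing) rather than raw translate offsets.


A rectangular picture frame lying in the x–z plane (depth along y). The opening is 636 mm wide (x) by 498 mm tall (z), surrounded by a border 69 mm wide on all four sides. The frame is 37 mm deep and is made of two full-height vertical stiles with two horizontal rails fitted between them.


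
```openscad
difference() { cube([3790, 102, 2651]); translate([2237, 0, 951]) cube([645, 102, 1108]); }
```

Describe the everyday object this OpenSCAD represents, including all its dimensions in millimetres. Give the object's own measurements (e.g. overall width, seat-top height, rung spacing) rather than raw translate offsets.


A wall 3790 mm long (x), 102 mm thick (y), 2651 mm tall, with a rectangular window opening cut through it. The opening is 645 mm wide and 1108 mm tall; its sill is at z = 951 mm and its near (−x) edge is 2237 mm from the wall's −x end. The opening passes through the full wall thickness.


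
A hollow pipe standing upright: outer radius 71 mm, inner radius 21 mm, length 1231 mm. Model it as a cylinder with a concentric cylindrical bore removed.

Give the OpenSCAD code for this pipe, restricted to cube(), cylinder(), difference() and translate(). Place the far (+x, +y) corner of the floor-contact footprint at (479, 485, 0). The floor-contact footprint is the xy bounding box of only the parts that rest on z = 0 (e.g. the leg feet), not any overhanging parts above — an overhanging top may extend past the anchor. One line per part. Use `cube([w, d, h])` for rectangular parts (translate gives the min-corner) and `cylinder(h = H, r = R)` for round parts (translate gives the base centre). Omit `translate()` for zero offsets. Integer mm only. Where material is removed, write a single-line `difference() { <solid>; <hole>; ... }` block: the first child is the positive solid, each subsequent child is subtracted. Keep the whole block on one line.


difference() { translate([408, 414, 0]) cylinder(h = 1231, r = 71); translate([408, 414, 0]) cylinder(h = 1231, r = 21); }


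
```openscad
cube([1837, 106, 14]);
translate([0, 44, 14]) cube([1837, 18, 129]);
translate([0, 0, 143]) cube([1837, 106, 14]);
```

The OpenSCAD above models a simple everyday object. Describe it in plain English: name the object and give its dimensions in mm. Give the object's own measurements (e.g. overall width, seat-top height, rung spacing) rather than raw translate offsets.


An I-beam lying along x, 1837 mm long. Overall section height 157 mm. Two flanges 106 mm wide (y) and 14 mm thick, one on the floor and one at the top; a web 18 mm thick runs between them, centred on the flange width.


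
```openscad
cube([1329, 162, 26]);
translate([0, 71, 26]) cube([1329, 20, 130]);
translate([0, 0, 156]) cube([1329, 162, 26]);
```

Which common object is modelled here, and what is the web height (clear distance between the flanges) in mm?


An I-beam. The web height is 130 mm.

Two wide flanges with a thin centred web — an I-beam. Overall 182 mm minus two 26 mm flanges gives a web of 182 − 2·26 = 130 mm.


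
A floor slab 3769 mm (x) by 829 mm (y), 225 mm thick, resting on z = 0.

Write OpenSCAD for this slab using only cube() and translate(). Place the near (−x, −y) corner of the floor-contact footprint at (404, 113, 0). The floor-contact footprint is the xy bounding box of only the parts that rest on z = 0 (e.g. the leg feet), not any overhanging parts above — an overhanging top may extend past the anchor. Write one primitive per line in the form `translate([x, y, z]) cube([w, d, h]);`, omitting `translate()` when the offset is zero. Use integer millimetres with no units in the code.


translate([404, 113, 0]) cube([3769, 829, 225]);


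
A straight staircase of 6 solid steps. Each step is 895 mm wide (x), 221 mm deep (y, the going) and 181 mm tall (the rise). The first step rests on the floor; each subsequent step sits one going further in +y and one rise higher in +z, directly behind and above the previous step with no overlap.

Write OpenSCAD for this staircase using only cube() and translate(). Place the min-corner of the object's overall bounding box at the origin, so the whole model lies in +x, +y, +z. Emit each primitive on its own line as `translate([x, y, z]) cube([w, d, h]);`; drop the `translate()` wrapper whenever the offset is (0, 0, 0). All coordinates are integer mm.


cube([895, 221, 181]);
translate([0, 221, 181]) cube([895, 221, 181]);
translate([0, 442, 362]) cube([895, 221, 181]);
translate([0, 663, 543]) cube([895, 221, 181]);
translate([0, 884, 724]) cube([895, 221, 181]);
translate([0, 1105, 905]) cube([895, 221, 181]);


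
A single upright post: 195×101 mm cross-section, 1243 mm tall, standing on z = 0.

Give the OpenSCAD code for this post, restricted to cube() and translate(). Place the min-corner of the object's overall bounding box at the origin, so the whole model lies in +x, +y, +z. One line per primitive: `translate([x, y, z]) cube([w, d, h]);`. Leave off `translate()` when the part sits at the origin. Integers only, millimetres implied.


cube([195, 101, 1243]);


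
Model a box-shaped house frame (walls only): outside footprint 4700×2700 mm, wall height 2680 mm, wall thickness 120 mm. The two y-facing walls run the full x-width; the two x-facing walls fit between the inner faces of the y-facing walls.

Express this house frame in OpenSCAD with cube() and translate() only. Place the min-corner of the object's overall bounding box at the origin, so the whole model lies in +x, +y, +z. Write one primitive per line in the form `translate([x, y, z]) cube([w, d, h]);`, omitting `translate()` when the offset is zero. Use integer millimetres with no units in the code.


cube([4700, 120, 2680]);
translate([0, 2580, 0]) cube([4700, 120, 2680]);
translate([0, 120, 0]) cube([120, 2460, 2680]);
translate([4580, 120, 0]) cube([120, 2460, 2680]);


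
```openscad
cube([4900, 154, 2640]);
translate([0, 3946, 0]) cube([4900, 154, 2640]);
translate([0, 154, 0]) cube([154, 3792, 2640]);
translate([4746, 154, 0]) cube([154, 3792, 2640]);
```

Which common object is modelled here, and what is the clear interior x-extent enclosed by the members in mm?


A house (or room) frame. The interior width is 4592 mm.

Four 2640 mm walls enclosing a rectangle with no floor or roof — a room or house frame. Outside width is 4900 mm and wall thickness is 154 mm, so the interior width is 4900 − 2 × 154 = 4592 mm.


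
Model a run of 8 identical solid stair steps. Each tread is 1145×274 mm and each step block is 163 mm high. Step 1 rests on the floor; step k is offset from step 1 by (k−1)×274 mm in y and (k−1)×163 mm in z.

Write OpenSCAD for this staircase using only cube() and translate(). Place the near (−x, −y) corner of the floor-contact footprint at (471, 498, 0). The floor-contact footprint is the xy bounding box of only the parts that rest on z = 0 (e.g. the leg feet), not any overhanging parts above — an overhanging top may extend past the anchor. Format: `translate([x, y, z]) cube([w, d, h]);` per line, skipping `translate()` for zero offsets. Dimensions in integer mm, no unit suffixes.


translate([471, 498, 0]) cube([1145, 274, 163]);
translate([471, 772, 163]) cube([1145, 274, 163]);
translate([471, 1046, 326]) cube([1145, 274, 163]);
translate([471, 1320, 489]) cube([1145, 274, 163]);
translate([471, 1594, 652]) cube([1145, 274, 163]);
translate([471, 1868, 815]) cube([1145, 274, 163]);
translate([471, 2142, 978]) cube([1145, 274, 163]);
translate([471, 2416, 1141]) cube([1145, 274, 163]);


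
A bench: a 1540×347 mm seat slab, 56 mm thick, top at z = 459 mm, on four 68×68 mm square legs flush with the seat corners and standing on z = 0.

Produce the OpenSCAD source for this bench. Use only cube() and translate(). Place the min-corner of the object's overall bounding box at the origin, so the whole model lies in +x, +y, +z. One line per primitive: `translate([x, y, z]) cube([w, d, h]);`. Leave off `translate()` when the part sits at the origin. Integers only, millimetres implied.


translate([0, 0, 403]) cube([1540, 347, 56]);
cube([68, 68, 403]);
translate([0, 279, 0]) cube([68, 68, 403]);
translate([1472, 0, 0]) cube([68, 68, 403]);
translate([1472, 279, 0]) cube([68, 68, 403]);


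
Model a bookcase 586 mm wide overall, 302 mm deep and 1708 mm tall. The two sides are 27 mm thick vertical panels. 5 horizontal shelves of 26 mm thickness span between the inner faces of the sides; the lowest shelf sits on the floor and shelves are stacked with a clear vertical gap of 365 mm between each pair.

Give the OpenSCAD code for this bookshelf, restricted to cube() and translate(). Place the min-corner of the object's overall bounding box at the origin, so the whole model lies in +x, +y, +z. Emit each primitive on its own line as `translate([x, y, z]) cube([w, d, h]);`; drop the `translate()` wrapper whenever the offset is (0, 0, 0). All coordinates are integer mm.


cube([27, 302, 1708]);
translate([559, 0, 0]) cube([27, 302, 1708]);
translate([27, 0, 0]) cube([532, 302, 26]);
translate([27, 0, 391]) cube([532, 302, 26]);
translate([27, 0, 782]) cube([532, 302, 26]);
translate([27, 0, 1173]) cube([532, 302, 26]);
translate([27, 0, 1564]) cube([532, 302, 26]);


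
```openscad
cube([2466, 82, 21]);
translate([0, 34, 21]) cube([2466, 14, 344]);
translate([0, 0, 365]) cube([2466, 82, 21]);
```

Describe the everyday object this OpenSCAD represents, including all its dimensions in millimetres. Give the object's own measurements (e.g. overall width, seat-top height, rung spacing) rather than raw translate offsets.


An I-beam lying along x, 2466 mm long. Overall section height 386 mm. Two flanges 82 mm wide (y) and 21 mm thick, one on the floor and one at the top; a web 14 mm thick runs between them, centred on the flange width.


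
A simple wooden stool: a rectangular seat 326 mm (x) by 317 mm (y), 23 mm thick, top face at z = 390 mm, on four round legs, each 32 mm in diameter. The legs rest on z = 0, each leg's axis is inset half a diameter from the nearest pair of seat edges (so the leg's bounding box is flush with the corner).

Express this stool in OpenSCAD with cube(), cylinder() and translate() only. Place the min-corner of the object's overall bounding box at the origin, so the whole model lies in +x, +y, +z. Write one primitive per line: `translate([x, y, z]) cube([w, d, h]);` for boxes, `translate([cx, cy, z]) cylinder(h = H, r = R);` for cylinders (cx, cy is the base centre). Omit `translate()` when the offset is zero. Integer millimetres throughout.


translate([0, 0, 367]) cube([326, 317, 23]);
translate([16, 16, 0]) cylinder(h = 367, r = 16);
translate([310, 16, 0]) cylinder(h = 367, r = 16);
translate([16, 301, 0]) cylinder(h = 367, r = 16);
translate([310, 301, 0]) cylinder(h = 367, r = 16);


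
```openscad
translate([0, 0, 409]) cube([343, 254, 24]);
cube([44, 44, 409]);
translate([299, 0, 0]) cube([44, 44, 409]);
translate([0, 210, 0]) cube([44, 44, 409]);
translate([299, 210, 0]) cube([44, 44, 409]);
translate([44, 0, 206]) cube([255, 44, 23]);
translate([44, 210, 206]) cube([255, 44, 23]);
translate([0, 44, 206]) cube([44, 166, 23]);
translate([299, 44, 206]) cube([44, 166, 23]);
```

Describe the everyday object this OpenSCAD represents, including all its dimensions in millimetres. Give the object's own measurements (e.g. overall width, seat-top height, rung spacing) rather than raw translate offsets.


A simple wooden stool: a rectangular seat 343 mm (x) by 254 mm (y), 24 mm thick, top face at z = 433 mm, on four square legs, each 44×44 mm in cross-section. The legs rest on z = 0, each flush with a corner of the seat. Four stretchers, 44 mm wide and 23 mm tall, connect adjacent legs with their undersides at z = 206 mm, each running between the inner faces of the legs it joins and aligned with the legs' outer faces on the other axis.


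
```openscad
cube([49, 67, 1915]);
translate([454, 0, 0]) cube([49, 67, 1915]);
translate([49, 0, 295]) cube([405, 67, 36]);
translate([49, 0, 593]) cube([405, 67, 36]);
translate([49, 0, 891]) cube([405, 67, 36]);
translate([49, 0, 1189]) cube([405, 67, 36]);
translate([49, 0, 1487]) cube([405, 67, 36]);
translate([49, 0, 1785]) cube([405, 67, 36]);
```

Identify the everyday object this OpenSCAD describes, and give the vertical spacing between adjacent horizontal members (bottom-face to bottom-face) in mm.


A ladder. The rung spacing is 298 mm.

Two tall 49×67 posts with 6 short bars between them — a ladder. Adjacent rungs sit at z = 295 and z = 593, so the spacing is 593 − 295 = 298 mm.
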